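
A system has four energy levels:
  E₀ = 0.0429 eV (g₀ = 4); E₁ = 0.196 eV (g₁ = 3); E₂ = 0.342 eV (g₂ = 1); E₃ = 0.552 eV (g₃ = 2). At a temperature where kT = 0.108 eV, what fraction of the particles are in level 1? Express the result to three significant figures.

Eᵢ/kT = 0.39722, 1.8148, 3.1667, 5.1111.
Z = Σ gᵢe^(−Eᵢ/kT) = 4·e^(−0.39722) + 3·e^(−1.8148) + 1·e^(−3.1667) + 2·e^(−5.1111) = 2.6887 + 0.48861 + 0.042142 + 0.012059 = 3.2315.
P₁ = g₁ e^(−E₁/kT) / Z = 0.48861/3.2315 = 0.151.

0.151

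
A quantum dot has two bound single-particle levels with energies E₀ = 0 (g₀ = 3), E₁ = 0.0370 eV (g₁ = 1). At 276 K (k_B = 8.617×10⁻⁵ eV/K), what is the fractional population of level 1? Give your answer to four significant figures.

0.06572

k_BT = 8.617×10⁻⁵ × 276 K = 0.0237829 eV.
Eᵢ/kT = 0, 1.55574.
Z = Σ gᵢe^(−Eᵢ/kT) = 3·e^(−0) + 1·e^(−1.55574) = 3.00000 + 0.211033 = 3.21103.
P₁ = g₁ e^(−E₁/kT) / Z = 0.211033/3.21103 = 0.06572.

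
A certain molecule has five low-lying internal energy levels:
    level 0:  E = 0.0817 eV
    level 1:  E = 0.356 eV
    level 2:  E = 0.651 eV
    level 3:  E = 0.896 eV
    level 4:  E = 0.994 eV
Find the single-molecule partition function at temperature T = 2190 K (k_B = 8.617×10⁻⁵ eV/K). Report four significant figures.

Z = 0.8458

k_BT = 8.617×10⁻⁵ × 2190 K = 0.188712 eV.
Eᵢ/kT = 0.432935, 1.88647, 3.44970, 4.74798, 5.26729.
Z = Σ e^(−Eᵢ/kT) = e^(−0.432935) + e^(−1.88647) + e^(−3.44970) + e^(−4.74798) + e^(−5.26729) = 0.648603 + 0.151606 + 0.0317552 + 0.00866919 + 0.00515757 = 0.845791.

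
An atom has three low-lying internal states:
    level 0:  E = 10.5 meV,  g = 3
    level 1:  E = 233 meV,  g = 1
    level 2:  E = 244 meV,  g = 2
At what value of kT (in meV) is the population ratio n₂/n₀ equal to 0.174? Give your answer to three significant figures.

n₂/n₀ = (g₂/g₀) exp[−(E₂−E₀)/kT] = 0.174.
⇒ (E₂−E₀)/kT = ln((2/3)/0.174) = ln(3.8314) = 1.3432.
kT = 233.5 meV / 1.3432 = 174 meV.

174 meV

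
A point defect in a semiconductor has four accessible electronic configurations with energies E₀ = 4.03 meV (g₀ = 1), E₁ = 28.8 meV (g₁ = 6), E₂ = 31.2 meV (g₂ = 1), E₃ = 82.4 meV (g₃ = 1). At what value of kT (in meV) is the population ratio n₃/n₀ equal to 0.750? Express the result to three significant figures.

n₃/n₀ = (g₃/g₀) exp[−(E₃−E₀)/kT] = 0.750.
⇒ (E₃−E₀)/kT = ln((1/1)/0.750) = ln(1.3333) = 0.28766.
kT = 78.37 meV / 0.28766 = 272 meV.

272 meV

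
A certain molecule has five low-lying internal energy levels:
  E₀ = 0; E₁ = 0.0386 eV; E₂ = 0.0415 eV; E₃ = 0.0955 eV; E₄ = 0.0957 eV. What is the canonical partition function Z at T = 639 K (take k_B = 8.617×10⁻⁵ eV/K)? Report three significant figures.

k_BT = 8.617×10⁻⁵ × 639 K = 0.055063 eV.
Eᵢ/kT = 0, 0.70102, 0.75368, 1.7344, 1.7380.
Z = Σ e^(−Eᵢ/kT) = e^(−0) + e^(−0.70102) + e^(−0.75368) + e^(−1.7344) + e^(−1.7380) = 1.0000 + 0.49608 + 0.47063 + 0.17651 + 0.17587 = 2.3191.

Z = 2.32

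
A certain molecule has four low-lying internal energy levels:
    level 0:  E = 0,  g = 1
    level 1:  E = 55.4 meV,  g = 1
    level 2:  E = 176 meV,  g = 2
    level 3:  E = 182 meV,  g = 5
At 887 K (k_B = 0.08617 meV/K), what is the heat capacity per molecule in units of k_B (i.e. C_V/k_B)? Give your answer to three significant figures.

1.04

k_BT = 0.08617 × 887 K = 76.433 meV.
Eᵢ/kT = 0, 0.72482, 2.3027, 2.3812.
Z = Σ gᵢe^(−Eᵢ/kT) = 1·e^(−0) + 1·e^(−0.72482) + 2·e^(−2.3027) + 5·e^(−2.3812) = 1.0000 + 0.48441 + 0.19998 + 0.46220 = 2.1466.
⟨E⟩ = 68.086 meV, ⟨E²⟩ = 10711 meV².
C_V/k_B = (⟨E²⟩ − ⟨E⟩²)/(kT)² = (10711 − 4635.7)/5842.0 = 1.04.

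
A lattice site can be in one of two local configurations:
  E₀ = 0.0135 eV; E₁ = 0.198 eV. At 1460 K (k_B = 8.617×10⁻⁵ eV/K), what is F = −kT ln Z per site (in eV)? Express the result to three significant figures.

k_BT = 8.617×10⁻⁵ × 1460 K = 0.12581 eV.
Eᵢ/kT = 0.10730, 1.5738.
Z = Σ e^(−Eᵢ/kT) = e^(−0.10730) + e^(−1.5738) = 0.89826 + 0.20726 = 1.1055.
F = −kT ln Z = −0.12581 × ln(1.1055) = −0.12581 × 0.10030 = -0.0126 eV.

-0.0126 eV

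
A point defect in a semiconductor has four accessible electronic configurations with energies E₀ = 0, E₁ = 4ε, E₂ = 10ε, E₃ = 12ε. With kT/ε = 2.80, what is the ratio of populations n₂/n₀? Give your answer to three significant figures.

0.0281

n₂/n₀ = exp[−(E₂−E₀)/kT] = exp(−(10ε)/(2.80ε)) = exp(-3.5714) = 0.0281.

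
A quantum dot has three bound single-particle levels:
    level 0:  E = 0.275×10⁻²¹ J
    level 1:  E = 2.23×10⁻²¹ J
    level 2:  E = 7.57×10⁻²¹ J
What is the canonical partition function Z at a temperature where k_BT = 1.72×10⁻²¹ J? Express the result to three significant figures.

Eᵢ/kT = 0.15988, 1.2965, 4.4012.
Z = Σ e^(−Eᵢ/kT) = e^(−0.15988) + e^(−1.2965) + e^(−4.4012) = 0.85225 + 0.27349 + 0.012263 = 1.1380.

Z = 1.14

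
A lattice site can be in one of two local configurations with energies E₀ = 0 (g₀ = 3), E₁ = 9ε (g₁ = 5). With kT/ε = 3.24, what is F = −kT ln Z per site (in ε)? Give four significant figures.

Eᵢ/kT = 0, 2.77778.
Z = Σ gᵢe^(−Eᵢ/kT) = 3·e^(−0) + 5·e^(−2.77778) = 3.00000 + 0.310882 = 3.31088.
F = −kT ln Z = −3.24 × ln(3.31088) = −3.24 × 1.19721 = -3.879 ε.

-3.879 ε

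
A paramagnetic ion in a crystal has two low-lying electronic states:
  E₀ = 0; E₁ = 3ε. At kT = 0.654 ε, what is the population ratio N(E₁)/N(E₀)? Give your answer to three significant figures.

0.0102

n₁/n₀ = exp[−(E₁−E₀)/kT] = exp(−(3ε)/(0.654ε)) = exp(-4.5872) = 0.0102.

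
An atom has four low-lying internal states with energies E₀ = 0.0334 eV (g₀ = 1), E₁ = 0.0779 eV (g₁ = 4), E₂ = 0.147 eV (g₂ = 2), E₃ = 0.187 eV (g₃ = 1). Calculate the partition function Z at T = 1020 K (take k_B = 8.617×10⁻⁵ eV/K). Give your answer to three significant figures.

Z = 2.83

k_BT = 8.617×10⁻⁵ × 1020 K = 0.087893 eV.
Eᵢ/kT = 0.38001, 0.88630, 1.6725, 2.1276.
Z = Σ gᵢe^(−Eᵢ/kT) = 1·e^(−0.38001) + 4·e^(−0.88630) + 2·e^(−1.6725) + 1·e^(−2.1276) = 0.68385 + 1.6487 + 0.37555 + 0.11912 = 2.8272.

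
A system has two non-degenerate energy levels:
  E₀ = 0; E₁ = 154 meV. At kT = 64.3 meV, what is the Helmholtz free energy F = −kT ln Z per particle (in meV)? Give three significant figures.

-5.61 meV

Eᵢ/kT = 0, 2.3950.
Z = Σ e^(−Eᵢ/kT) = e^(−0) + e^(−2.3950) = 1.0000 + 0.091173 = 1.0912.
F = −kT ln Z = −64.3 × ln(1.0912) = −64.3 × 0.087278 = -5.61 meV.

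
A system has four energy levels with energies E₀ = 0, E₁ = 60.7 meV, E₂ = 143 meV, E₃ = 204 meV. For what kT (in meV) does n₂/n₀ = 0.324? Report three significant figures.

n₂/n₀ = exp[−(E₂−E₀)/kT] = 0.324.
⇒ (E₂−E₀)/kT = ln(1/0.324) = ln(3.0864) = 1.1270.
kT = 143 meV / 1.1270 = 127 meV.

127 meV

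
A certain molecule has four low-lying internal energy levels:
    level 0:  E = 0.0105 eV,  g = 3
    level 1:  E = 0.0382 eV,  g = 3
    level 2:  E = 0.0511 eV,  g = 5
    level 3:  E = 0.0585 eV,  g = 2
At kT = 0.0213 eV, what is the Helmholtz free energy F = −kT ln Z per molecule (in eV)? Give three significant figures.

Eᵢ/kT = 0.49296, 1.7934, 2.3991, 2.7465.
Z = Σ gᵢe^(−Eᵢ/kT) = 3·e^(−0.49296) + 3·e^(−1.7934) + 5·e^(−2.3991) + 2·e^(−2.7465) = 1.8324 + 0.49918 + 0.45400 + 0.12830 = 2.9139.
F = −kT ln Z = −0.0213 × ln(2.9139) = −0.0213 × 1.0695 = -0.0228 eV.

-0.0228 eV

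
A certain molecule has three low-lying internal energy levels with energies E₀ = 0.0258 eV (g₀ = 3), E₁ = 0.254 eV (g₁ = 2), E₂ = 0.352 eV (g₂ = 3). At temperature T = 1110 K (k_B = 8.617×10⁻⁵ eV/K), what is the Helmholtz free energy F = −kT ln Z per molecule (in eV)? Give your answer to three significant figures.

k_BT = 8.617×10⁻⁵ × 1110 K = 0.095649 eV.
Eᵢ/kT = 0.26974, 2.6555, 3.6801.
Z = Σ gᵢe^(−Eᵢ/kT) = 3·e^(−0.26974) + 2·e^(−2.6555) + 3·e^(−3.6801) = 2.2907 + 0.14053 + 0.075661 = 2.5069.
F = −kT ln Z = −0.095649 × ln(2.5069) = −0.095649 × 0.91905 = -0.0879 eV.

-0.0879 eV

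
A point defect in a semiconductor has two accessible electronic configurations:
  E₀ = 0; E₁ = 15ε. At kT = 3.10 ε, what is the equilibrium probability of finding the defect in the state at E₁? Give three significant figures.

0.00786

Eᵢ/kT = 0, 4.8387.
Z = Σ e^(−Eᵢ/kT) = e^(−0) + e^(−4.8387) = 1.0000 + 0.0079173 = 1.0079.
P₁ = e^(−E₁/kT) / Z = 0.0079173/1.0079 = 0.00786.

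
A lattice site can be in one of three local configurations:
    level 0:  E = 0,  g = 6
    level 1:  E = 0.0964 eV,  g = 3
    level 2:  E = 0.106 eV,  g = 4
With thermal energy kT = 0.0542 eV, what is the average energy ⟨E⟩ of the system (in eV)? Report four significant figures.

0.01539 eV

Eᵢ/kT = 0, 1.77860, 1.95572.
Z = Σ gᵢe^(−Eᵢ/kT) = 6·e^(−0) + 3·e^(−1.77860) + 4·e^(−1.95572) = 6.00000 + 0.506623 + 0.565850 = 7.07247.
⟨E⟩ = Σ Eᵢ gᵢe^(−Eᵢ/kT) / Z = (0·6.00000 + 0.0964·0.506623 + 0.106·0.565850) / 7.07247 = 0.01539 eV.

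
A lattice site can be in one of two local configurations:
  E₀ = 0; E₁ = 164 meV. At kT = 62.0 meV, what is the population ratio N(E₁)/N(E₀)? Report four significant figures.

n₁/n₀ = exp[−(E₁−E₀)/kT] = exp(−(164 meV)/(62.0 meV)) = exp(-2.64516) = 0.07099.

0.07099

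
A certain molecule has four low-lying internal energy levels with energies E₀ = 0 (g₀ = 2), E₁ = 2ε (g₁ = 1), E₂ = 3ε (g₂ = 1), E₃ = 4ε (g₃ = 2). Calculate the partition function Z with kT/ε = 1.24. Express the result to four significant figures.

Eᵢ/kT = 0, 1.61290, 2.41935, 3.22581.
Z = Σ gᵢe^(−Eᵢ/kT) = 2·e^(−0) + 1·e^(−1.61290) + 1·e^(−2.41935) + 2·e^(−3.22581) = 2.00000 + 0.199309 + 0.0889794 + 0.0794472 = 2.36774.

Z = 2.368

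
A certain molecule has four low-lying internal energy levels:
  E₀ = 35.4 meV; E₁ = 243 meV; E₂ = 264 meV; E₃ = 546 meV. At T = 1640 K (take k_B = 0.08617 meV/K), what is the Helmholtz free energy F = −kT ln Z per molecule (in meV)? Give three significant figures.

k_BT = 0.08617 × 1640 K = 141.32 meV.
Eᵢ/kT = 0.25050, 1.7195, 1.8681, 3.8636.
Z = Σ e^(−Eᵢ/kT) = e^(−0.25050) + e^(−1.7195) + e^(−1.8681) + e^(−3.8636) = 0.77841 + 0.17916 + 0.15442 + 0.020992 = 1.1330.
F = −kT ln Z = −141.32 × ln(1.1330) = −141.32 × 0.12487 = -17.6 meV.

-17.6 meV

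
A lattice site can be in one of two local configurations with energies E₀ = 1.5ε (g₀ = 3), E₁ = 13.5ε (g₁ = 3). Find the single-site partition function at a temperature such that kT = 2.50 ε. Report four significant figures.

Eᵢ/kT = 0.600000, 5.40000.
Z = Σ gᵢe^(−Eᵢ/kT) = 3·e^(−0.600000) + 3·e^(−5.40000) = 1.64643 + 0.0135497 = 1.65998.

Z = 1.660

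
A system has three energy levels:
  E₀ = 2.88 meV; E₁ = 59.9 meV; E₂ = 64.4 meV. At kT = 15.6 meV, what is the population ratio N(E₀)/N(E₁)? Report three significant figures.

n₀/n₁ = exp[−(E₀−E₁)/kT] = exp(−(-57.02 meV)/(15.6 meV)) = exp(3.6551) = 38.7.

38.7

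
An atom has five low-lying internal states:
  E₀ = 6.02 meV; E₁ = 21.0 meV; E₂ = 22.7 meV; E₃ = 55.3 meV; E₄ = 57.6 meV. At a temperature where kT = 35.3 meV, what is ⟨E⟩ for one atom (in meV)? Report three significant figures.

Eᵢ/kT = 0.17054, 0.59490, 0.64306, 1.5666, 1.6317.
Z = Σ e^(−Eᵢ/kT) = e^(−0.17054) + e^(−0.59490) + e^(−0.64306) + e^(−1.5666) + e^(−1.6317) = 0.84321 + 0.55162 + 0.52568 + 0.20875 + 0.19560 = 2.3249.
⟨E⟩ = Σ Eᵢ e^(−Eᵢ/kT) / Z = (6.02·0.84321 + 21.0·0.55162 + 22.7·0.52568 + 55.3·0.20875 + 57.6·0.19560) / 2.3249 = 22.1 meV.

22.1 meV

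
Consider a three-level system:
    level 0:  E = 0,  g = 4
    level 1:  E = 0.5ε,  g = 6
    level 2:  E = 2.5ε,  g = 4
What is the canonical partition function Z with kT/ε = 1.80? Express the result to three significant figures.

Eᵢ/kT = 0, 0.27778, 1.3889.
Z = Σ gᵢe^(−Eᵢ/kT) = 4·e^(−0) + 6·e^(−0.27778) + 4·e^(−1.3889) = 4.0000 + 4.5448 + 0.99740 = 9.5422.

Z = 9.54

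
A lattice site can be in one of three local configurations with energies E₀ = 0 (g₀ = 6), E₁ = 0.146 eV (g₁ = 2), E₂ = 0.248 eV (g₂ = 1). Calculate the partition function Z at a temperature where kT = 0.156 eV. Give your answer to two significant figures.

Eᵢ/kT = 0, 0.9359, 1.590.
Z = Σ gᵢe^(−Eᵢ/kT) = 6·e^(−0) + 2·e^(−0.9359) + 1·e^(−1.590) = 6.000 + 0.7845 + 0.2039 = 6.988.

Z = 7.0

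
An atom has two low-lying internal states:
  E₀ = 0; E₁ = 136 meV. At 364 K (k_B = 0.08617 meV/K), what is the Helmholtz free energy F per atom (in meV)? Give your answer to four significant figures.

k_BT = 0.08617 × 364 K = 31.3659 meV.
Eᵢ/kT = 0, 4.33592.
Z = Σ e^(−Eᵢ/kT) = e^(−0) + e^(−4.33592) = 1.00000 + 0.0130898 = 1.01309.
F = −kT ln Z = −31.3659 × ln(1.01309) = −31.3659 × 0.0130051 = -0.4079 meV.

-0.4079 meV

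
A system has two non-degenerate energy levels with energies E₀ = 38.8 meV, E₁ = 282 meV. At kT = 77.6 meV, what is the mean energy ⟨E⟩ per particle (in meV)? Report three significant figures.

Eᵢ/kT = 0.50000, 3.6340.
Z = Σ e^(−Eᵢ/kT) = e^(−0.50000) + e^(−3.6340) = 0.60653 + 0.026410 = 0.63294.
⟨E⟩ = Σ Eᵢ e^(−Eᵢ/kT) / Z = (38.8·0.60653 + 282·0.026410) / 0.63294 = 48.9 meV.

48.9 meV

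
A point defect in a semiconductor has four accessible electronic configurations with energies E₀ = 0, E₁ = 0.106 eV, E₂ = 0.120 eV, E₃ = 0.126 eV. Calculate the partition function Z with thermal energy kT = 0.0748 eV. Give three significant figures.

Z = 1.63

Eᵢ/kT = 0, 1.4171, 1.6043, 1.6845.
Z = Σ e^(−Eᵢ/kT) = e^(−0) + e^(−1.4171) + e^(−1.6043) + e^(−1.6845) = 1.0000 + 0.24242 + 0.20103 + 0.18554 = 1.6290.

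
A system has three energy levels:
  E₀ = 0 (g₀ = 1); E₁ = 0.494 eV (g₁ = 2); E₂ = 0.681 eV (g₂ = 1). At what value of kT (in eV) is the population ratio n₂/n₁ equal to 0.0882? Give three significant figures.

0.108 eV

n₂/n₁ = (g₂/g₁) exp[−(E₂−E₁)/kT] = 0.0882.
⇒ (E₂−E₁)/kT = ln((1/2)/0.0882) = ln(5.6689) = 1.7350.
kT = 0.187 eV / 1.7350 = 0.108 eV.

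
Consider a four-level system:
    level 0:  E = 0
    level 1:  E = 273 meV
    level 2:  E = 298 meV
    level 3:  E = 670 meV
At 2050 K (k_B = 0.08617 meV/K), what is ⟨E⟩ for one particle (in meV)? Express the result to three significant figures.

k_BT = 0.08617 × 2050 K = 176.65 meV.
Eᵢ/kT = 0, 1.5454, 1.6870, 3.7928.
Z = Σ e^(−Eᵢ/kT) = e^(−0) + e^(−1.5454) + e^(−1.6870) + e^(−3.7928) = 1.0000 + 0.21323 + 0.18507 + 0.022532 = 1.4208.
⟨E⟩ = Σ Eᵢ e^(−Eᵢ/kT) / Z = (0·1.0000 + 273·0.21323 + 298·0.18507 + 670·0.022532) / 1.4208 = 90.4 meV.

90.4 meV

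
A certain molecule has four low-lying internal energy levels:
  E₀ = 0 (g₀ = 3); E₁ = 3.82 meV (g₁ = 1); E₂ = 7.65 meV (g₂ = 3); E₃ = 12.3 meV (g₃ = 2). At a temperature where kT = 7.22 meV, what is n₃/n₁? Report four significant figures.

0.6179

n₃/n₁ = (g₃/g₁) exp[−(E₃−E₁)/kT] = (2/1) × exp(−(8.48 meV)/(7.22 meV)) = (2/1) × exp(-1.17452) = 0.6179.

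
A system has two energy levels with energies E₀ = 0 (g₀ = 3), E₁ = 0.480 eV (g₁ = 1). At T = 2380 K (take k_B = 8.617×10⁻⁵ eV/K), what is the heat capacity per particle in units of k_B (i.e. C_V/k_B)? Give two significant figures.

k_BT = 8.617×10⁻⁵ × 2380 K = 0.2051 eV.
Eᵢ/kT = 0, 2.340.
Z = Σ gᵢe^(−Eᵢ/kT) = 3·e^(−0) + 1·e^(−2.340) = 3.000 + 0.09633 = 3.096.
⟨E⟩ = 0.01493 eV, ⟨E²⟩ = 0.007169 eV².
C_V/k_B = (⟨E²⟩ − ⟨E⟩²)/(kT)² = (0.007169 − 0.0002229)/0.04207 = 0.17.

0.17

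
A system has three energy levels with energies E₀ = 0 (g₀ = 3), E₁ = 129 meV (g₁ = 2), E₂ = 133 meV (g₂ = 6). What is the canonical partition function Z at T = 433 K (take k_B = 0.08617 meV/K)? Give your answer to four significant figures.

k_BT = 0.08617 × 433 K = 37.3116 meV.
Eᵢ/kT = 0, 3.45737, 3.56458.
Z = Σ gᵢe^(−Eᵢ/kT) = 3·e^(−0) + 2·e^(−3.45737) + 6·e^(−3.56458) = 3.00000 + 0.0630251 + 0.169853 = 3.23288.

Z = 3.233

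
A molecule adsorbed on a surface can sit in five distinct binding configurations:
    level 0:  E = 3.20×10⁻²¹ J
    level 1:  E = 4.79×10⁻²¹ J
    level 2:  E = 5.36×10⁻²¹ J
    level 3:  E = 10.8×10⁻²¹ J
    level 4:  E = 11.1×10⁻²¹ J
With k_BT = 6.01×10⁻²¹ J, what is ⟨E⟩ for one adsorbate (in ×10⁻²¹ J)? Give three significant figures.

5.52 ×10⁻²¹ J

Eᵢ/kT = 0.53245, 0.79700, 0.89185, 1.7970, 1.8469.
Z = Σ e^(−Eᵢ/kT) = e^(−0.53245) + e^(−0.79700) + e^(−0.89185) + e^(−1.7970) + e^(−1.8469) = 0.58716 + 0.45068 + 0.40990 + 0.16580 + 0.15773 = 1.7713.
⟨E⟩ = Σ Eᵢ e^(−Eᵢ/kT) / Z = (3.20·0.58716 + 4.79·0.45068 + 5.36·0.40990 + 10.8·0.16580 + 11.1·0.15773) / 1.7713 = 5.52 ×10⁻²¹ J.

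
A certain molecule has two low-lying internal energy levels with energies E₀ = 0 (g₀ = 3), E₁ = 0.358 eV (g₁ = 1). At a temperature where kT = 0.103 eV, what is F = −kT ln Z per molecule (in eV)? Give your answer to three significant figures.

-0.114 eV

Eᵢ/kT = 0, 3.4757.
Z = Σ gᵢe^(−Eᵢ/kT) = 3·e^(−0) + 1·e^(−3.4757) = 3.0000 + 0.030940 = 3.0309.
F = −kT ln Z = −0.103 × ln(3.0309) = −0.103 × 1.1089 = -0.114 eV.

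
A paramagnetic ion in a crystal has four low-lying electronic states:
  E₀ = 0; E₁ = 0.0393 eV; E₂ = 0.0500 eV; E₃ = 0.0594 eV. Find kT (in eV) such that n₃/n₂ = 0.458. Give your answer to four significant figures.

0.01204 eV

n₃/n₂ = exp[−(E₃−E₂)/kT] = 0.458.
⇒ (E₃−E₂)/kT = ln(1/0.458) = ln(2.18341) = 0.780888.
kT = 0.0094 eV / 0.780888 = 0.01204 eV.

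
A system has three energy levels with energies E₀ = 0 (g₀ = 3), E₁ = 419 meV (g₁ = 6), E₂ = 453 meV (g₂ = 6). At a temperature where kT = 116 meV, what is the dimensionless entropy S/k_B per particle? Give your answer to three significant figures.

Eᵢ/kT = 0, 3.6121, 3.9052.
Z = Σ gᵢe^(−Eᵢ/kT) = 3·e^(−0) + 6·e^(−3.6121) + 6·e^(−3.9052) = 3.0000 + 0.16197 + 0.12082 = 3.2828.
⟨E⟩ = Σ EᵢPᵢ = 37.345 meV.
S/k_B = ln Z + ⟨E⟩/kT = ln(3.2828) + 37.345/116 = 1.1887 + 0.32194 = 1.51.

1.51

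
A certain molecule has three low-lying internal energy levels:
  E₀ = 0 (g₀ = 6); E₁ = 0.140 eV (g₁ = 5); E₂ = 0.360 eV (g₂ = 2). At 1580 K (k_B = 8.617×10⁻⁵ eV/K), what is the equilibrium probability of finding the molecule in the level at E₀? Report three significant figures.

k_BT = 8.617×10⁻⁵ × 1580 K = 0.13615 eV.
Eᵢ/kT = 0, 1.0283, 2.6441.
Z = Σ gᵢe^(−Eᵢ/kT) = 6·e^(−0) + 5·e^(−1.0283) + 2·e^(−2.6441) = 6.0000 + 1.7881 + 0.14214 = 7.9302.
P₀ = g₀ e^(−E₀/kT) / Z = 6.0000/7.9302 = 0.757.

0.757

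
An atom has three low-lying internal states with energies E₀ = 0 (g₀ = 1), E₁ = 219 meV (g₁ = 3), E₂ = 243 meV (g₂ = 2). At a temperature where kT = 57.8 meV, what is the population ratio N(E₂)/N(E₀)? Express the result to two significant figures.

0.030

n₂/n₀ = (g₂/g₀) exp[−(E₂−E₀)/kT] = (2/1) × exp(−(243 meV)/(57.8 meV)) = (2/1) × exp(-4.204) = 0.030.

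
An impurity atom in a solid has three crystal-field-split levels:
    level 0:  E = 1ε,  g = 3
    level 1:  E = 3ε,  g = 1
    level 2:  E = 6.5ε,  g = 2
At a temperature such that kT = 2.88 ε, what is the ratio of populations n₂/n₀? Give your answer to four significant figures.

0.09875

n₂/n₀ = (g₂/g₀) exp[−(E₂−E₀)/kT] = (2/3) × exp(−(5.5ε)/(2.88ε)) = (2/3) × exp(-1.90972) = 0.09875.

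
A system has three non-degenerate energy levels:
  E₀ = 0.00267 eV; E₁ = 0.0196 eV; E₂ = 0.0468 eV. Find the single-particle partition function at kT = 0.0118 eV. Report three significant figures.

Eᵢ/kT = 0.22627, 1.6610, 3.9661.
Z = Σ e^(−Eᵢ/kT) = e^(−0.22627) + e^(−1.6610) + e^(−3.9661) = 0.79750 + 0.18995 + 0.018947 = 1.0064.

Z = 1.01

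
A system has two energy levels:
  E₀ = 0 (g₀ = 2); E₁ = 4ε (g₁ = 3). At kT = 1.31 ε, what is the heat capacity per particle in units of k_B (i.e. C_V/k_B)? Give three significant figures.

Eᵢ/kT = 0, 3.0534.
Z = Σ gᵢe^(−Eᵢ/kT) = 2·e^(−0) + 3·e^(−3.0534) = 2.0000 + 0.14159 = 2.1416.
⟨E⟩ = 0.26446 ε, ⟨E²⟩ = 1.0578 ε².
C_V/k_B = (⟨E²⟩ − ⟨E⟩²)/(kT)² = (1.0578 − 0.069939)/1.7161 = 0.576.

0.576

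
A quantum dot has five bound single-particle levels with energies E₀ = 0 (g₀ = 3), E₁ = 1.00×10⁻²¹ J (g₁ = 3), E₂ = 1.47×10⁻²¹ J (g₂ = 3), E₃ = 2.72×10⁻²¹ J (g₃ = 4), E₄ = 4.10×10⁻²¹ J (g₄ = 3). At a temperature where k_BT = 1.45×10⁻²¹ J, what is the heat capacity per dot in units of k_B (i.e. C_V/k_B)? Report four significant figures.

Eᵢ/kT = 0, 0.689655, 1.01379, 1.87586, 2.82759.
Z = Σ gᵢe^(−Eᵢ/kT) = 3·e^(−0) + 3·e^(−0.689655) + 3·e^(−1.01379) + 4·e^(−1.87586) + 3·e^(−2.82759) = 3.00000 + 1.50525 + 1.08852 + 0.612893 + 0.177466 = 6.38413.
⟨E⟩ = 0.861520, ⟨E²⟩ = 1.78177.
C_V/k_B = (⟨E²⟩ − ⟨E⟩²)/(kT)² = (1.78177 − 0.742217)/2.10250 = 0.4944.

0.4944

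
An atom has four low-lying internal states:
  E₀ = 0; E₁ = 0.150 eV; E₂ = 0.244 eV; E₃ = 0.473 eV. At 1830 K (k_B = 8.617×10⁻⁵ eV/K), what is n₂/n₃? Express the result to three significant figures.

4.27

k_BT = 8.617×10⁻⁵ × 1830 K = 0.15769 eV.
n₂/n₃ = exp[−(E₂−E₃)/kT] = exp(−(-0.229 eV)/(0.15769 eV)) = exp(1.4522) = 4.27.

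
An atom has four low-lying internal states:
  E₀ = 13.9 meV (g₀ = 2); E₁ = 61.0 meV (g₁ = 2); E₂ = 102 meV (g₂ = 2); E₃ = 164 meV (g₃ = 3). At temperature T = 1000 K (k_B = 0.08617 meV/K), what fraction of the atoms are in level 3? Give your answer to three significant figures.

0.119

k_BT = 0.08617 × 1000 K = 86.170 meV.
Eᵢ/kT = 0.16131, 0.70790, 1.1837, 1.9032.
Z = Σ gᵢe^(−Eᵢ/kT) = 2·e^(−0.16131) + 2·e^(−0.70790) + 2·e^(−1.1837) + 3·e^(−1.9032) = 1.7021 + 0.98536 + 0.61229 + 0.44727 = 3.7470.
P₃ = g₃ e^(−E₃/kT) / Z = 0.44727/3.7470 = 0.119.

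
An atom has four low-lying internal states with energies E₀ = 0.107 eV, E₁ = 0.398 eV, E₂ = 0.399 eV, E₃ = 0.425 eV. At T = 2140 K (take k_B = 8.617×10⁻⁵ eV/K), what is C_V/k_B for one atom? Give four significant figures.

k_BT = 8.617×10⁻⁵ × 2140 K = 0.184404 eV.
Eᵢ/kT = 0.580248, 2.15830, 2.16373, 2.30472.
Z = Σ e^(−Eᵢ/kT) = e^(−0.580248) + e^(−2.15830) + e^(−2.16373) + e^(−2.30472) = 0.559760 + 0.115521 + 0.114896 + 0.0997867 = 0.889964.
⟨E⟩ = 0.218126 eV, ⟨E²⟩ = 0.0685682 eV².
C_V/k_B = (⟨E²⟩ − ⟨E⟩²)/(kT)² = (0.0685682 − 0.0475790)/0.0340048 = 0.6172.

0.6172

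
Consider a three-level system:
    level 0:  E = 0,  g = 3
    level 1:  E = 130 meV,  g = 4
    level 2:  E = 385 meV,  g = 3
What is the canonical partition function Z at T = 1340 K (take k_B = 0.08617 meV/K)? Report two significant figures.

k_BT = 0.08617 × 1340 K = 115.5 meV.
Eᵢ/kT = 0, 1.126, 3.333.
Z = Σ gᵢe^(−Eᵢ/kT) = 3·e^(−0) + 4·e^(−1.126) + 3·e^(−3.333) = 3.000 + 1.297 + 0.1071 = 4.404.

Z = 4.4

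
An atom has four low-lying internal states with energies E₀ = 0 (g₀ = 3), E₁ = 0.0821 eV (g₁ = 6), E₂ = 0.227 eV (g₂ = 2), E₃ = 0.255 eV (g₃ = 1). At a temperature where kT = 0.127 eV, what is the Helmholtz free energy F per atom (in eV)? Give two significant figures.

Eᵢ/kT = 0, 0.6465, 1.787, 2.008.
Z = Σ gᵢe^(−Eᵢ/kT) = 3·e^(−0) + 6·e^(−0.6465) + 2·e^(−1.787) + 1·e^(−2.008) = 3.000 + 3.143 + 0.3349 + 0.1343 = 6.612.
F = −kT ln Z = −0.127 × ln(6.612) = −0.127 × 1.889 = -0.24 eV.

-0.24 eV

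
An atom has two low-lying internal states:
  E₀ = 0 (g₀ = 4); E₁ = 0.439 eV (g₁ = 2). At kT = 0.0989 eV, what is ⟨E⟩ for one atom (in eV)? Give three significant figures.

Eᵢ/kT = 0, 4.4388.
Z = Σ gᵢe^(−Eᵢ/kT) = 4·e^(−0) + 2·e^(−4.4388) = 4.0000 + 0.023620 = 4.0236.
⟨E⟩ = Σ Eᵢ gᵢe^(−Eᵢ/kT) / Z = (0·4.0000 + 0.439·0.023620) / 4.0236 = 0.00258 eV.

0.00258 eV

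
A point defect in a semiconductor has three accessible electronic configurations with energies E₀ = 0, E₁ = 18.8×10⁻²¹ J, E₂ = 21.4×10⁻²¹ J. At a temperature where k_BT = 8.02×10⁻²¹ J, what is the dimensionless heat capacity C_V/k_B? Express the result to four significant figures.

0.7524

Eᵢ/kT = 0, 2.34414, 2.66833.
Z = Σ e^(−Eᵢ/kT) = e^(−0) + e^(−2.34414) + e^(−2.66833) = 1.00000 + 0.0959297 + 0.0693680 = 1.16530.
⟨E⟩ = 2.82155, ⟨E²⟩ = 56.3573.
C_V/k_B = (⟨E²⟩ − ⟨E⟩²)/(kT)² = (56.3573 − 7.96114)/64.3204 = 0.7524.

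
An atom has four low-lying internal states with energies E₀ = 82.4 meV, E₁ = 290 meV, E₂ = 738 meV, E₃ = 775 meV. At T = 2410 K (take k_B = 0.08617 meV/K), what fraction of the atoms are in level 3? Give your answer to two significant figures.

0.025

k_BT = 0.08617 × 2410 K = 207.7 meV.
Eᵢ/kT = 0.3967, 1.396, 3.553, 3.731.
Z = Σ e^(−Eᵢ/kT) = e^(−0.3967) + e^(−1.396) + e^(−3.553) + e^(−3.731) = 0.6725 + 0.2476 + 0.02864 + 0.02397 = 0.9727.
P₃ = e^(−E₃/kT) / Z = 0.02397/0.9727 = 0.025.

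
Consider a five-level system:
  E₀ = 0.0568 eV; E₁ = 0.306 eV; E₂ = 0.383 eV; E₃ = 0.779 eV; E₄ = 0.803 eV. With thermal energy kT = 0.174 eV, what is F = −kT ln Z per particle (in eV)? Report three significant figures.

-0.00442 eV

Eᵢ/kT = 0.32644, 1.7586, 2.2011, 4.4770, 4.6149.
Z = Σ e^(−Eᵢ/kT) = e^(−0.32644) + e^(−1.7586) + e^(−2.2011) + e^(−4.4770) + e^(−4.6149) = 0.72149 + 0.17229 + 0.11068 + 0.011367 + 0.0099032 = 1.0257.
F = −kT ln Z = −0.174 × ln(1.0257) = −0.174 × 0.025375 = -0.00442 eV.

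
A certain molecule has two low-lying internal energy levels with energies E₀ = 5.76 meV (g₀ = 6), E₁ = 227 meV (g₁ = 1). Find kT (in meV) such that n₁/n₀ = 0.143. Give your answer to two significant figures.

1400 meV

n₁/n₀ = (g₁/g₀) exp[−(E₁−E₀)/kT] = 0.143.
⇒ (E₁−E₀)/kT = ln((1/6)/0.143) = ln(1.166) = 0.1536.
kT = 221.24 meV / 0.1536 = 1400 meV.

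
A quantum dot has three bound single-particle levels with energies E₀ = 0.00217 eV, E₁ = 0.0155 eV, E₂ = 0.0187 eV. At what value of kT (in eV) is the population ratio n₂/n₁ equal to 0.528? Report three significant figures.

0.00501 eV

n₂/n₁ = exp[−(E₂−E₁)/kT] = 0.528.
⇒ (E₂−E₁)/kT = ln(1/0.528) = ln(1.8939) = 0.63864.
kT = 0.0032 eV / 0.63864 = 0.00501 eV.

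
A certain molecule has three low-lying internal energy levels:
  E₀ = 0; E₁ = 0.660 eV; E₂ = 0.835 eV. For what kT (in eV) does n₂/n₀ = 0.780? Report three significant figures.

n₂/n₀ = exp[−(E₂−E₀)/kT] = 0.780.
⇒ (E₂−E₀)/kT = ln(1/0.780) = ln(1.2821) = 0.24850.
kT = 0.835 eV / 0.24850 = 3.36 eV.

3.36 eV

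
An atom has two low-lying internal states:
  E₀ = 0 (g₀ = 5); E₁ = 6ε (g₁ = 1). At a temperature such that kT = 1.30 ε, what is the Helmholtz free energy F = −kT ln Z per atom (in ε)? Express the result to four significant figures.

Eᵢ/kT = 0, 4.61538.
Z = Σ gᵢe^(−Eᵢ/kT) = 5·e^(−0) + 1·e^(−4.61538) = 5.00000 + 0.00989842 = 5.00990.
F = −kT ln Z = −1.30 × ln(5.00990) = −1.30 × 1.61142 = -2.095 ε.

-2.095 ε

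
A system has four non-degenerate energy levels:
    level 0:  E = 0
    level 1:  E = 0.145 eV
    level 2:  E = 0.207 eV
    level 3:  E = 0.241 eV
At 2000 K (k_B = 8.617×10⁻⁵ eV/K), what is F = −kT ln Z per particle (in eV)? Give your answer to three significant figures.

k_BT = 8.617×10⁻⁵ × 2000 K = 0.17234 eV.
Eᵢ/kT = 0, 0.84136, 1.2011, 1.3984.
Z = Σ e^(−Eᵢ/kT) = e^(−0) + e^(−0.84136) + e^(−1.2011) + e^(−1.3984) = 1.0000 + 0.43112 + 0.30086 + 0.24699 = 1.9790.
F = −kT ln Z = −0.17234 × ln(1.9790) = −0.17234 × 0.68259 = -0.118 eV.

-0.118 eV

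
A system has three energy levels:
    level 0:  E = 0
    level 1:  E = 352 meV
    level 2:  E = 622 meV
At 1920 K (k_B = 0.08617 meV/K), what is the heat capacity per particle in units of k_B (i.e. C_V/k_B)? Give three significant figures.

0.671

k_BT = 0.08617 × 1920 K = 165.45 meV.
Eᵢ/kT = 0, 2.1275, 3.7594.
Z = Σ e^(−Eᵢ/kT) = e^(−0) + e^(−2.1275) + e^(−3.7594) = 1.0000 + 0.11913 + 0.023298 = 1.1424.
⟨E⟩ = 49.392 meV, ⟨E²⟩ = 20811 meV².
C_V/k_B = (⟨E²⟩ − ⟨E⟩²)/(kT)² = (20811 − 2439.6)/27374 = 0.671.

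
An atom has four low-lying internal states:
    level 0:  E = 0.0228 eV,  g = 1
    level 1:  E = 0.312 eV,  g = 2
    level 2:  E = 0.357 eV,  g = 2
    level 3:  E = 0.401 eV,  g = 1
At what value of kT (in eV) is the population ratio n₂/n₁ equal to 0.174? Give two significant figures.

0.026 eV

n₂/n₁ = (g₂/g₁) exp[−(E₂−E₁)/kT] = 0.174.
⇒ (E₂−E₁)/kT = ln((2/2)/0.174) = ln(5.747) = 1.749.
kT = 0.045 eV / 1.749 = 0.026 eV.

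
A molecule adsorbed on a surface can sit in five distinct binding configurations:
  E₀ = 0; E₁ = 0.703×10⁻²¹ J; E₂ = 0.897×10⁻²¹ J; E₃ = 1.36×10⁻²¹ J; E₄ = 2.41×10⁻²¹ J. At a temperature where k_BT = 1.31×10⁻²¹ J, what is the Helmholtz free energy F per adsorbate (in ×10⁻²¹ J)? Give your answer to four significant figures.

-1.253 ×10⁻²¹ J

Eᵢ/kT = 0, 0.536641, 0.684733, 1.03817, 1.83969.
Z = Σ e^(−Eᵢ/kT) = e^(−0) + e^(−0.536641) + e^(−0.684733) + e^(−1.03817) + e^(−1.83969) = 1.00000 + 0.584709 + 0.504225 + 0.354102 + 0.158867 = 2.60190.
F = −kT ln Z = −1.31 × ln(2.60190) = −1.31 × 0.956242 = -1.253 ×10⁻²¹ J.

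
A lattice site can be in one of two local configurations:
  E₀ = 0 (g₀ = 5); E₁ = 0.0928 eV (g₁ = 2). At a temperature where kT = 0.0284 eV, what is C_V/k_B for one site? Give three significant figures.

Eᵢ/kT = 0, 3.2676.
Z = Σ gᵢe^(−Eᵢ/kT) = 5·e^(−0) + 2·e^(−3.2676) = 5.0000 + 0.076196 = 5.0762.
⟨E⟩ = 0.0013930 eV, ⟨E²⟩ = 0.00012927 eV².
C_V/k_B = (⟨E²⟩ − ⟨E⟩²)/(kT)² = (0.00012927 − 0.0000019404)/0.00080656 = 0.158.

0.158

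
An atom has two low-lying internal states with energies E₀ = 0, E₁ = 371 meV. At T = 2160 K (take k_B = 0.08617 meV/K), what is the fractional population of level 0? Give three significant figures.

0.880

k_BT = 0.08617 × 2160 K = 186.13 meV.
Eᵢ/kT = 0, 1.9932.
Z = Σ e^(−Eᵢ/kT) = e^(−0) + e^(−1.9932) = 1.0000 + 0.13626 = 1.1363.
P₀ = e^(−E₀/kT) / Z = 1.0000/1.1363 = 0.880.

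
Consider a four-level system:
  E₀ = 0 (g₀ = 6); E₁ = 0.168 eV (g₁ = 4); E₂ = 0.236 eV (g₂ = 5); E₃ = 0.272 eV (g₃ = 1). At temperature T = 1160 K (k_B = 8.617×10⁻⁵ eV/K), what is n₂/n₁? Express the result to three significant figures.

k_BT = 8.617×10⁻⁵ × 1160 K = 0.099957 eV.
n₂/n₁ = (g₂/g₁) exp[−(E₂−E₁)/kT] = (5/4) × exp(−(0.068 eV)/(0.099957 eV)) = (5/4) × exp(-0.68029) = 0.633.

0.633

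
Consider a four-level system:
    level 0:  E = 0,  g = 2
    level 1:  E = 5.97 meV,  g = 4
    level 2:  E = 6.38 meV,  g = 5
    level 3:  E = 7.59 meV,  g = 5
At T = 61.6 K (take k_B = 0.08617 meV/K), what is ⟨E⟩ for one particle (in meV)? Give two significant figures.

4.4 meV

k_BT = 0.08617 × 61.6 K = 5.308 meV.
Eᵢ/kT = 0, 1.125, 1.202, 1.430.
Z = Σ gᵢe^(−Eᵢ/kT) = 2·e^(−0) + 4·e^(−1.125) + 5·e^(−1.202) + 5·e^(−1.430) = 2.000 + 1.299 + 1.503 + 1.197 = 5.999.
⟨E⟩ = Σ Eᵢ gᵢe^(−Eᵢ/kT) / Z = (0·2.000 + 5.97·1.299 + 6.38·1.503 + 7.59·1.197) / 5.999 = 4.4 meV.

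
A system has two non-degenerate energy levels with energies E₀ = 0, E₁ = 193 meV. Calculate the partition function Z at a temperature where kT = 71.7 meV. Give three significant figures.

Eᵢ/kT = 0, 2.6918.
Z = Σ e^(−Eᵢ/kT) = e^(−0) + e^(−2.6918) = 1.0000 + 0.067759 = 1.0678.

Z = 1.07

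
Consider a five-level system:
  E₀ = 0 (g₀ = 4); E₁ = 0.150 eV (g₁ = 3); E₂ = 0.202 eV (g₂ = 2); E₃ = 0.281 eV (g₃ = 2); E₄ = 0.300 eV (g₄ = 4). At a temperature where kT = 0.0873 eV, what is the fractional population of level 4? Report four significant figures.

Eᵢ/kT = 0, 1.71821, 2.31386, 3.21879, 3.43643.
Z = Σ gᵢe^(−Eᵢ/kT) = 4·e^(−0) + 3·e^(−1.71821) + 2·e^(−2.31386) + 2·e^(−3.21879) + 4·e^(−3.43643) = 4.00000 + 0.538161 + 0.197758 + 0.0800069 + 0.128717 = 4.94464.
P₄ = g₄ e^(−E₄/kT) / Z = 0.128717/4.94464 = 0.02603.

0.02603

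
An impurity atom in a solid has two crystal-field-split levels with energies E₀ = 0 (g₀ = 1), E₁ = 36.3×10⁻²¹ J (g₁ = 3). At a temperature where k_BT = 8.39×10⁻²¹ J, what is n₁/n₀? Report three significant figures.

n₁/n₀ = (g₁/g₀) exp[−(E₁−E₀)/kT] = (3/1) × exp(−(36.3 ×10⁻²¹ J)/(8.39 ×10⁻²¹ J)) = (3/1) × exp(-4.3266) = 0.0396.

0.0396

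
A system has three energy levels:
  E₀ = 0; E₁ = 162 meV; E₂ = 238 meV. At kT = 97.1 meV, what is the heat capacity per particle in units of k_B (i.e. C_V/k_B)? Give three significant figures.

0.648

Eᵢ/kT = 0, 1.6684, 2.4511.
Z = Σ e^(−Eᵢ/kT) = e^(−0) + e^(−1.6684) + e^(−2.4511) = 1.0000 + 0.18855 + 0.086199 = 1.2747.
⟨E⟩ = 40.057 meV, ⟨E²⟩ = 7712.4 meV².
C_V/k_B = (⟨E²⟩ − ⟨E⟩²)/(kT)² = (7712.4 − 1604.6)/9428.4 = 0.648.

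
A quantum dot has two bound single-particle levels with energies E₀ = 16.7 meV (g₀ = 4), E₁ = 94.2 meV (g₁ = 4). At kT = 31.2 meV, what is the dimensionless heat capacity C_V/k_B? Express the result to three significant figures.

Eᵢ/kT = 0.53526, 3.0192.
Z = Σ gᵢe^(−Eᵢ/kT) = 4·e^(−0.53526) + 4·e^(−3.0192) = 2.3421 + 0.19536 = 2.5375.
⟨E⟩ = 22.666 meV, ⟨E²⟩ = 940.59 meV².
C_V/k_B = (⟨E²⟩ − ⟨E⟩²)/(kT)² = (940.59 − 513.75)/973.44 = 0.438.

0.438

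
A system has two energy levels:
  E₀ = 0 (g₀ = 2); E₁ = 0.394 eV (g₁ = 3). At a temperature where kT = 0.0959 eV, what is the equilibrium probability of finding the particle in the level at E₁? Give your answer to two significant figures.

0.024

Eᵢ/kT = 0, 4.108.
Z = Σ gᵢe^(−Eᵢ/kT) = 2·e^(−0) + 3·e^(−4.108) = 2.000 + 0.04932 = 2.049.
P₁ = g₁ e^(−E₁/kT) / Z = 0.04932/2.049 = 0.024.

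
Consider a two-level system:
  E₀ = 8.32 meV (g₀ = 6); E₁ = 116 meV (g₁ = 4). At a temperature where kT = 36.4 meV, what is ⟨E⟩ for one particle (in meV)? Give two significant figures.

12 meV

Eᵢ/kT = 0.2286, 3.187.
Z = Σ gᵢe^(−Eᵢ/kT) = 6·e^(−0.2286) + 4·e^(−3.187) = 4.774 + 0.1652 = 4.939.
⟨E⟩ = Σ Eᵢ gᵢe^(−Eᵢ/kT) / Z = (8.32·4.774 + 116·0.1652) / 4.939 = 12 meV.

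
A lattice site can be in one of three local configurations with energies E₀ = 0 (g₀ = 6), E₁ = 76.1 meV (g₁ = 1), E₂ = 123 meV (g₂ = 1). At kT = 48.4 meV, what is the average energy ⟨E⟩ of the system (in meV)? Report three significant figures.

Eᵢ/kT = 0, 1.5723, 2.5413.
Z = Σ gᵢe^(−Eᵢ/kT) = 6·e^(−0) + 1·e^(−1.5723) + 1·e^(−2.5413) = 6.0000 + 0.20757 + 0.078764 = 6.2863.
⟨E⟩ = Σ Eᵢ gᵢe^(−Eᵢ/kT) / Z = (0·6.0000 + 76.1·0.20757 + 123·0.078764) / 6.2863 = 4.05 meV.

4.05 meV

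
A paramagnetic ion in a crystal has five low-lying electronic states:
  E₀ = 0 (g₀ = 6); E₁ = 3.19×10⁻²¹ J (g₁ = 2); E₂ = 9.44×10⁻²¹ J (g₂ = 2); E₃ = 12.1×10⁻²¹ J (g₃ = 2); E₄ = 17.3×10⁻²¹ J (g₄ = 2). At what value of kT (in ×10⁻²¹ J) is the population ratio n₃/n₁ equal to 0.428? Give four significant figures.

n₃/n₁ = (g₃/g₁) exp[−(E₃−E₁)/kT] = 0.428.
⇒ (E₃−E₁)/kT = ln((2/2)/0.428) = ln(2.33645) = 0.848633.
kT = 8.91 ×10⁻²¹ J / 0.848633 = 10.50 ×10⁻²¹ J.

10.50 ×10⁻²¹ J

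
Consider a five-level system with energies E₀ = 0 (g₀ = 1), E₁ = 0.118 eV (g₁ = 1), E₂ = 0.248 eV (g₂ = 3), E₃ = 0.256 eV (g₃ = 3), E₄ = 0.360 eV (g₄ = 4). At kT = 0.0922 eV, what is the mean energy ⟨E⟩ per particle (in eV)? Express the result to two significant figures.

Eᵢ/kT = 0, 1.280, 2.690, 2.777, 3.905.
Z = Σ gᵢe^(−Eᵢ/kT) = 1·e^(−0) + 1·e^(−1.280) + 3·e^(−2.690) + 3·e^(−2.777) + 4·e^(−3.905) = 1.000 + 0.2780 + 0.2036 + 0.1867 + 0.08056 = 1.749.
⟨E⟩ = Σ Eᵢ gᵢe^(−Eᵢ/kT) / Z = (0·1.000 + 0.118·0.2780 + 0.248·0.2036 + 0.256·0.1867 + 0.360·0.08056) / 1.749 = 0.092 eV.

0.092 eV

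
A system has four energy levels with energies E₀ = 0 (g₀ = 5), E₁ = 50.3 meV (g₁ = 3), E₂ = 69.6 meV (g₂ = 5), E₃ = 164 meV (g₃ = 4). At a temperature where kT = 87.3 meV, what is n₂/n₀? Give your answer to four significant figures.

0.4506

n₂/n₀ = (g₂/g₀) exp[−(E₂−E₀)/kT] = (5/5) × exp(−(69.6 meV)/(87.3 meV)) = (5/5) × exp(-0.797251) = 0.4506.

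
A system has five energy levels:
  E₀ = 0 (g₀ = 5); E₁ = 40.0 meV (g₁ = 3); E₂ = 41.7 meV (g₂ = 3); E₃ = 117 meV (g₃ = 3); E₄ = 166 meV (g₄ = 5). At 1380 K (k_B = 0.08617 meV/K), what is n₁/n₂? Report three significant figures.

1.01

k_BT = 0.08617 × 1380 K = 118.91 meV.
n₁/n₂ = (g₁/g₂) exp[−(E₁−E₂)/kT] = (3/3) × exp(−(-1.7 meV)/(118.91 meV)) = (3/3) × exp(0.014297) = 1.01.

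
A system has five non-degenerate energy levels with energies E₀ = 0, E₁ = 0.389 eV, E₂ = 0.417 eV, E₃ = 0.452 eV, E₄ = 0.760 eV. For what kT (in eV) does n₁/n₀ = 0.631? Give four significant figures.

0.8448 eV

n₁/n₀ = exp[−(E₁−E₀)/kT] = 0.631.
⇒ (E₁−E₀)/kT = ln(1/0.631) = ln(1.58479) = 0.460452.
kT = 0.389 eV / 0.460452 = 0.8448 eV.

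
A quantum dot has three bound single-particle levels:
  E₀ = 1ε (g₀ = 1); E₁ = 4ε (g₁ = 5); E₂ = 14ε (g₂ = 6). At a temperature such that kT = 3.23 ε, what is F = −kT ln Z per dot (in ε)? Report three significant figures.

-2.64 ε

Eᵢ/kT = 0.30960, 1.2384, 4.3344.
Z = Σ gᵢe^(−Eᵢ/kT) = 1·e^(−0.30960) + 5·e^(−1.2384) + 6·e^(−4.3344) = 0.73374 + 1.4492 + 0.078658 = 2.2616.
F = −kT ln Z = −3.23 × ln(2.2616) = −3.23 × 0.81607 = -2.64 ε.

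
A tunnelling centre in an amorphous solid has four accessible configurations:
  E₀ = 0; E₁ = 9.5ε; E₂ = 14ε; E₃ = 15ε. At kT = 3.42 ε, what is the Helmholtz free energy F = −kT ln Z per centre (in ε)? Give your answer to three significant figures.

Eᵢ/kT = 0, 2.7778, 4.0936, 4.3860.
Z = Σ e^(−Eᵢ/kT) = e^(−0) + e^(−2.7778) + e^(−4.0936) + e^(−4.3860) = 1.0000 + 0.062175 + 0.016679 + 0.012450 = 1.0913.
F = −kT ln Z = −3.42 × ln(1.0913) = −3.42 × 0.087370 = -0.299 ε.

-0.299 ε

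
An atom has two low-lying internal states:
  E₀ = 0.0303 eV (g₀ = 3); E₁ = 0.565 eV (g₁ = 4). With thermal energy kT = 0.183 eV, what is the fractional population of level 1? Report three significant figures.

0.0670

Eᵢ/kT = 0.16557, 3.0874.
Z = Σ gᵢe^(−Eᵢ/kT) = 3·e^(−0.16557) + 4·e^(−3.0874) = 2.5422 + 0.18248 = 2.7247.
P₁ = g₁ e^(−E₁/kT) / Z = 0.18248/2.7247 = 0.0670.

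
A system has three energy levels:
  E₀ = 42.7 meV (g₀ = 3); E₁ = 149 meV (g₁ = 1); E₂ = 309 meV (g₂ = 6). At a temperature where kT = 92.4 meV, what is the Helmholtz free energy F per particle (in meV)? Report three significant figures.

Eᵢ/kT = 0.46212, 1.6126, 3.3442.
Z = Σ gᵢe^(−Eᵢ/kT) = 3·e^(−0.46212) + 1·e^(−1.6126) + 6·e^(−3.3442) = 1.8898 + 0.19937 + 0.21173 = 2.3009.
F = −kT ln Z = −92.4 × ln(2.3009) = −92.4 × 0.83330 = -77.0 meV.

-77.0 meV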